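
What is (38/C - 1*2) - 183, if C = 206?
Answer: -19036/103 ≈ -184.82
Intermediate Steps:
(38/C - 1*2) - 183 = (38/206 - 1*2) - 183 = (38*(1/206) - 2) - 183 = (19/103 - 2) - 183 = -187/103 - 183 = -19036/103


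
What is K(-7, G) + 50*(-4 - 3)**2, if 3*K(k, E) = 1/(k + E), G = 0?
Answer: 51449/21 ≈ 2450.0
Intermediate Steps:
K(k, E) = 1/(3*(E + k)) (K(k, E) = 1/(3*(k + E)) = 1/(3*(E + k)))
K(-7, G) + 50*(-4 - 3)**2 = 1/(3*(0 - 7)) + 50*(-4 - 3)**2 = (1/3)/(-7) + 50*(-7)**2 = (1/3)*(-1/7) + 50*49 = -1/21 + 2450 = 51449/21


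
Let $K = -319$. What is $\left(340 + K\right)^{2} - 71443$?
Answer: $-71002$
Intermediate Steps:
$\left(340 + K\right)^{2} - 71443 = \left(340 - 319\right)^{2} - 71443 = 21^{2} - 71443 = 441 - 71443 = -71002$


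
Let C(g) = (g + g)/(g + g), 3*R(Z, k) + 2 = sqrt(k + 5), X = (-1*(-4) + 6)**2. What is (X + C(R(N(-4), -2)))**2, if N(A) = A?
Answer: 10201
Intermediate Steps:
X = 100 (X = (4 + 6)**2 = 10**2 = 100)
R(Z, k) = -2/3 + sqrt(5 + k)/3 (R(Z, k) = -2/3 + sqrt(k + 5)/3 = -2/3 + sqrt(5 + k)/3)
C(g) = 1 (C(g) = (2*g)/((2*g)) = (2*g)*(1/(2*g)) = 1)
(X + C(R(N(-4), -2)))**2 = (100 + 1)**2 = 101**2 = 10201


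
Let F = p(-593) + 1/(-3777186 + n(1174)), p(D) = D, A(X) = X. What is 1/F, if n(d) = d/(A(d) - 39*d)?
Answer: -143533069/85115109955 ≈ -0.0016863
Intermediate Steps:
n(d) = -1/38 (n(d) = d/(d - 39*d) = d/((-38*d)) = (-1/(38*d))*d = -1/38)
F = -85115109955/143533069 (F = -593 + 1/(-3777186 - 1/38) = -593 + 1/(-143533069/38) = -593 - 38/143533069 = -85115109955/143533069 ≈ -593.00)
1/F = 1/(-85115109955/143533069) = -143533069/85115109955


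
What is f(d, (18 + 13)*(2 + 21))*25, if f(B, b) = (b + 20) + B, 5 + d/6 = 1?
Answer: 17725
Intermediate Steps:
d = -24 (d = -30 + 6*1 = -30 + 6 = -24)
f(B, b) = 20 + B + b (f(B, b) = (20 + b) + B = 20 + B + b)
f(d, (18 + 13)*(2 + 21))*25 = (20 - 24 + (18 + 13)*(2 + 21))*25 = (20 - 24 + 31*23)*25 = (20 - 24 + 713)*25 = 709*25 = 17725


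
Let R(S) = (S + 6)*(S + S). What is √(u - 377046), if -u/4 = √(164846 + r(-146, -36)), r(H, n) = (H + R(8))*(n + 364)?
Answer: √(-377046 - 4*√190430) ≈ 615.46*I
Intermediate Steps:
R(S) = 2*S*(6 + S) (R(S) = (6 + S)*(2*S) = 2*S*(6 + S))
r(H, n) = (224 + H)*(364 + n) (r(H, n) = (H + 2*8*(6 + 8))*(n + 364) = (H + 2*8*14)*(364 + n) = (H + 224)*(364 + n) = (224 + H)*(364 + n))
u = -4*√190430 (u = -4*√(164846 + (81536 + 224*(-36) + 364*(-146) - 146*(-36))) = -4*√(164846 + (81536 - 8064 - 53144 + 5256)) = -4*√(164846 + 25584) = -4*√190430 ≈ -1745.5)
√(u - 377046) = √(-4*√190430 - 377046) = √(-377046 - 4*√190430)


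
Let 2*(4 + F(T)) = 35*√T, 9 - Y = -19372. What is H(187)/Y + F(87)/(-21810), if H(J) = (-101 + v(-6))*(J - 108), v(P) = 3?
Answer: -84387748/211349805 - 7*√87/8724 ≈ -0.40676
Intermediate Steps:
Y = 19381 (Y = 9 - 1*(-19372) = 9 + 19372 = 19381)
F(T) = -4 + 35*√T/2 (F(T) = -4 + (35*√T)/2 = -4 + 35*√T/2)
H(J) = 10584 - 98*J (H(J) = (-101 + 3)*(J - 108) = -98*(-108 + J) = 10584 - 98*J)
H(187)/Y + F(87)/(-21810) = (10584 - 98*187)/19381 + (-4 + 35*√87/2)/(-21810) = (10584 - 18326)*(1/19381) + (-4 + 35*√87/2)*(-1/21810) = -7742*1/19381 + (2/10905 - 7*√87/8724) = -7742/19381 + (2/10905 - 7*√87/8724) = -84387748/211349805 - 7*√87/8724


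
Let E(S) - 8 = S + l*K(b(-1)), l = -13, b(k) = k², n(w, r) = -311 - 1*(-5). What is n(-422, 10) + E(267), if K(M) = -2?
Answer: -5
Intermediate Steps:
n(w, r) = -306 (n(w, r) = -311 + 5 = -306)
E(S) = 34 + S (E(S) = 8 + (S - 13*(-2)) = 8 + (S + 26) = 8 + (26 + S) = 34 + S)
n(-422, 10) + E(267) = -306 + (34 + 267) = -306 + 301 = -5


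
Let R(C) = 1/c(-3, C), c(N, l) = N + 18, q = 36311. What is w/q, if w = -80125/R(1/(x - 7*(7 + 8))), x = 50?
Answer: -1201875/36311 ≈ -33.099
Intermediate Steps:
c(N, l) = 18 + N
R(C) = 1/15 (R(C) = 1/(18 - 3) = 1/15)
w = -1201875 (w = -80125/1/15 = -80125*15 = -1201875)
w/q = -1201875/36311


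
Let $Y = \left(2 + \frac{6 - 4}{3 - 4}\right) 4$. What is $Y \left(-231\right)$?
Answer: $0$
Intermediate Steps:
$Y = 0$ ($Y = \left(2 + \frac{2}{-1}\right) 4 = \left(2 + 2 \left(-1\right)\right) 4 = \left(2 - 2\right) 4 = 0 \cdot 4 = 0$)
$Y \left(-231\right) = 0 \left(-231\right) = 0$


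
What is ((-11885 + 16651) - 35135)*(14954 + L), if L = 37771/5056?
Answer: -2297268926955/5056 ≈ -4.5436e+8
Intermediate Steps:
L = 37771/5056 (L = 37771*(1/5056) = 37771/5056 ≈ 7.4705)
((-11885 + 16651) - 35135)*(14954 + L) = ((-11885 + 16651) - 35135)*(14954 + 37771/5056) = (4766 - 35135)*(75645195/5056) = -30369*75645195/5056 = -2297268926955/5056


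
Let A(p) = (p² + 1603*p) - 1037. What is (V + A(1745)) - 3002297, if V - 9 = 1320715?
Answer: 4159650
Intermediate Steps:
V = 1320724 (V = 9 + 1320715 = 1320724)
A(p) = -1037 + p² + 1603*p
(V + A(1745)) - 3002297 = (1320724 + (-1037 + 1745² + 1603*1745)) - 3002297 = (1320724 + (-1037 + 3045025 + 2797235)) - 3002297 = (1320724 + 5841223) - 3002297 = 7161947 - 3002297 = 4159650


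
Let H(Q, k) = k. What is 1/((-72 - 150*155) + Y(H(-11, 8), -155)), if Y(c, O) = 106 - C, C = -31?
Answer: -1/23185 ≈ -4.3131e-5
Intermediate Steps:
Y(c, O) = 137 (Y(c, O) = 106 - 1*(-31) = 106 + 31 = 137)
1/((-72 - 150*155) + Y(H(-11, 8), -155)) = 1/((-72 - 150*155) + 137) = 1/((-72 - 23250) + 137) = 1/(-23322 + 137) = 1/(-23185) = -1/23185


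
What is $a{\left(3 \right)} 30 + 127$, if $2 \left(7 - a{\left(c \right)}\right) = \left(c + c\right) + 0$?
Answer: $247$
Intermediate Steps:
$a{\left(c \right)} = 7 - c$ ($a{\left(c \right)} = 7 - \frac{\left(c + c\right) + 0}{2} = 7 - \frac{2 c + 0}{2} = 7 - \frac{2 c}{2} = 7 - c$)
$a{\left(3 \right)} 30 + 127 = \left(7 - 3\right) 30 + 127 = 4 \cdot 30 + 127 = 120 + 127 = 247$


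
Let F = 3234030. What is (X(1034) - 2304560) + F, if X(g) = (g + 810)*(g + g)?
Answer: 4742862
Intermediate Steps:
X(g) = 2*g*(810 + g) (X(g) = (810 + g)*(2*g) = 2*g*(810 + g))
(X(1034) - 2304560) + F = (2*1034*(810 + 1034) - 2304560) + 3234030 = (2*1034*1844 - 2304560) + 3234030 = (3813392 - 2304560) + 3234030 = 1508832 + 3234030 = 4742862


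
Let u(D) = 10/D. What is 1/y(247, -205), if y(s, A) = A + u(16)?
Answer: -8/1635 ≈ -0.0048930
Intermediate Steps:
y(s, A) = 5/8 + A (y(s, A) = A + 10/16 = A + 10*(1/16) = A + 5/8 = 5/8 + A)
1/y(247, -205) = 1/(5/8 - 205) = 1/(-1635/8) = -8/1635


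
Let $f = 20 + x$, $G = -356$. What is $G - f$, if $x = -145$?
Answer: $-231$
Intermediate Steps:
$f = -125$ ($f = 20 - 145 = -125$)
$G - f = -356 - -125 = -356 + 125 = -231$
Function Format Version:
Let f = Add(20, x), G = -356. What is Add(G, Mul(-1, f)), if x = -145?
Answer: -231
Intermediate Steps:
f = -125 (f = Add(20, -145) = -125)
Add(G, Mul(-1, f)) = Add(-356, Mul(-1, -125)) = Add(-356, 125) = -231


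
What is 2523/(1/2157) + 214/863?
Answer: 4696542007/863 ≈ 5.4421e+6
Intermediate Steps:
2523/(1/2157) + 214/863 = 2523/(1/2157) + 214*(1/863) = 2523*2157 + 214/863 = 5442111 + 214/863 = 4696542007/863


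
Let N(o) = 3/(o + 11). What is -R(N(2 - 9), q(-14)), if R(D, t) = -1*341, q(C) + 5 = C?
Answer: 341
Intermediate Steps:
q(C) = -5 + C
N(o) = 3/(11 + o)
R(D, t) = -341
-R(N(2 - 9), q(-14)) = -1*(-341) = 341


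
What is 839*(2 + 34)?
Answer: 30204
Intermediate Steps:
839*(2 + 34) = 839*36 = 30204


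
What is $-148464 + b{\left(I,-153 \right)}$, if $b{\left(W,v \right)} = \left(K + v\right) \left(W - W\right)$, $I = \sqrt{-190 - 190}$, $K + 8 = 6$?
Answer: $-148464$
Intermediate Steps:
$K = -2$ ($K = -8 + 6 = -2$)
$I = 2 i \sqrt{95}$ ($I = \sqrt{-380} = 2 i \sqrt{95} \approx 19.494 i$)
$b{\left(W,v \right)} = 0$ ($b{\left(W,v \right)} = \left(-2 + v\right) \left(W - W\right) = \left(-2 + v\right) 0 = 0$)
$-148464 + b{\left(I,-153 \right)} = -148464 + 0 = -148464$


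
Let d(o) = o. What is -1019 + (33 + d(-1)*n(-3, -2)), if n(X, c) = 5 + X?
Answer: -988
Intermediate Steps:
-1019 + (33 + d(-1)*n(-3, -2)) = -1019 + (33 - (5 - 3)) = -1019 + (33 - 1*2) = -1019 + (33 - 2) = -1019 + 31 = -988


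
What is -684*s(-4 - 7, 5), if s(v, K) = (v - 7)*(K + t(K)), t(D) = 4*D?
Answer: 307800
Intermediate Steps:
s(v, K) = 5*K*(-7 + v) (s(v, K) = (v - 7)*(K + 4*K) = (-7 + v)*(5*K) = 5*K*(-7 + v))
-684*s(-4 - 7, 5) = -3420*5*(-7 + (-4 - 7)) = -3420*5*(-7 - 11) = -3420*5*(-18) = -684*(-450) = 307800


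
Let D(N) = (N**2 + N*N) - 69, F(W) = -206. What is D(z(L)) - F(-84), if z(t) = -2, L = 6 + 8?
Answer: 145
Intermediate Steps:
L = 14
D(N) = -69 + 2*N**2 (D(N) = (N**2 + N**2) - 69 = 2*N**2 - 69 = -69 + 2*N**2)
D(z(L)) - F(-84) = (-69 + 2*(-2)**2) - 1*(-206) = (-69 + 2*4) + 206 = (-69 + 8) + 206 = -61 + 206 = 145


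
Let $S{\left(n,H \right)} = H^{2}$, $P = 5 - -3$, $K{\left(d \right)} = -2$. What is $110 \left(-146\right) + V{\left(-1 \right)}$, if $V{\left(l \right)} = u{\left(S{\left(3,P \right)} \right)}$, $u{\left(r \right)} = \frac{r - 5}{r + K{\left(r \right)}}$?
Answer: $- \frac{995661}{62} \approx -16059.0$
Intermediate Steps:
$P = 8$ ($P = 5 + 3 = 8$)
$u{\left(r \right)} = \frac{-5 + r}{-2 + r}$ ($u{\left(r \right)} = \frac{r - 5}{r - 2} = \frac{-5 + r}{-2 + r}$)
$V{\left(l \right)} = \frac{59}{62}$ ($V{\left(l \right)} = \frac{-5 + 8^{2}}{-2 + 8^{2}} = \frac{-5 + 64}{-2 + 64} = \frac{1}{62} \cdot 59 = \frac{59}{62}$)
$110 \left(-146\right) + V{\left(-1 \right)} = 110 \left(-146\right) + \frac{59}{62} = -16060 + \frac{59}{62} = - \frac{995661}{62}$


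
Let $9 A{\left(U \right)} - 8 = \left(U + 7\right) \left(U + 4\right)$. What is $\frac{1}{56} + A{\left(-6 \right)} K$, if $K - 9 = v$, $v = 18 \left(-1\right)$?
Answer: $- \frac{335}{56} \approx -5.9821$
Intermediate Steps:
$A{\left(U \right)} = \frac{8}{9} + \frac{\left(4 + U\right) \left(7 + U\right)}{9}$ ($A{\left(U \right)} = \frac{8}{9} + \frac{\left(U + 7\right) \left(U + 4\right)}{9} = \frac{8}{9} + \frac{\left(7 + U\right) \left(4 + U\right)}{9} = \frac{8}{9} + \frac{\left(4 + U\right) \left(7 + U\right)}{9}$)
$v = -18$
$K = -9$ ($K = 9 - 18 = -9$)
$\frac{1}{56} + A{\left(-6 \right)} K = \frac{1}{56} + \left(4 + \frac{\left(-6\right)^{2}}{9} + \frac{11}{9} \left(-6\right)\right) \left(-9\right) = \frac{1}{56} + \left(4 + \frac{1}{9} \cdot 36 - \frac{22}{3}\right) \left(-9\right) = \frac{1}{56} + \left(4 + 4 - \frac{22}{3}\right) \left(-9\right) = \frac{1}{56} + \frac{2}{3} \left(-9\right) = \frac{1}{56} - 6 = - \frac{335}{56}$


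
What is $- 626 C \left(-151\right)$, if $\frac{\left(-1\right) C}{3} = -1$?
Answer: $283578$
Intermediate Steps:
$C = 3$ ($C = \left(-3\right) \left(-1\right) = 3$)
$- 626 C \left(-151\right) = - 626 \cdot 3 \left(-151\right) = \left(-626\right) \left(-453\right) = 283578$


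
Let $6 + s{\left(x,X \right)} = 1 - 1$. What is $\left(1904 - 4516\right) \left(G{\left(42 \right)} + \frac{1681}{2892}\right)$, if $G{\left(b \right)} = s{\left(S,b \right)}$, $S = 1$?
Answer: $\frac{10233163}{723} \approx 14154.0$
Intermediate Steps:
$s{\left(x,X \right)} = -6$ ($s{\left(x,X \right)} = -6 + \left(1 - 1\right) = -6 + 0 = -6$)
$G{\left(b \right)} = -6$
$\left(1904 - 4516\right) \left(G{\left(42 \right)} + \frac{1681}{2892}\right) = \left(1904 - 4516\right) \left(-6 + \frac{1681}{2892}\right) = - 2612 \left(-6 + 1681 \cdot \frac{1}{2892}\right) = - 2612 \left(-6 + \frac{1681}{2892}\right) = \left(-2612\right) \left(- \frac{15671}{2892}\right) = \frac{10233163}{723}$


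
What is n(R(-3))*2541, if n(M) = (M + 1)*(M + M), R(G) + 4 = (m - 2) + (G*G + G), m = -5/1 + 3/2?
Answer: 88935/2 ≈ 44468.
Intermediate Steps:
m = -7/2 (m = -5*1 + 3*(½) = -5 + 3/2 = -7/2 ≈ -3.5000)
R(G) = -19/2 + G + G² (R(G) = -4 + ((-7/2 - 2) + (G*G + G)) = -4 + (-11/2 + (G² + G)) = -4 + (-11/2 + (G + G²)) = -4 + (-11/2 + G + G²) = -19/2 + G + G²)
n(M) = 2*M*(1 + M) (n(M) = (1 + M)*(2*M) = 2*M*(1 + M))
n(R(-3))*2541 = (2*(-19/2 - 3 + (-3)²)*(1 + (-19/2 - 3 + (-3)²)))*2541 = (2*(-19/2 - 3 + 9)*(1 + (-19/2 - 3 + 9)))*2541 = (2*(-7/2)*(1 - 7/2))*2541 = (2*(-7/2)*(-5/2))*2541 = (35/2)*2541 = 88935/2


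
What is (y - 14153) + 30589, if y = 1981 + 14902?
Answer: 33319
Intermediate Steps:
y = 16883
(y - 14153) + 30589 = (16883 - 14153) + 30589 = 2730 + 30589 = 33319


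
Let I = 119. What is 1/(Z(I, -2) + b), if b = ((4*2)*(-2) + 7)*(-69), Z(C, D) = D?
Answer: 1/619 ≈ 0.0016155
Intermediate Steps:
b = 621 (b = (8*(-2) + 7)*(-69) = (-16 + 7)*(-69) = -9*(-69) = 621)
1/(Z(I, -2) + b) = 1/(-2 + 621) = 1/619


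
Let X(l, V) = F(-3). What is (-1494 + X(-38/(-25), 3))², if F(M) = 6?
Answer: 2214144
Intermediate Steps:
X(l, V) = 6
(-1494 + X(-38/(-25), 3))² = (-1494 + 6)² = (-1488)² = 2214144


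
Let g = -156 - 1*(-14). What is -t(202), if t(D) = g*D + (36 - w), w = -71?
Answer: 28577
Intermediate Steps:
g = -142 (g = -156 + 14 = -142)
t(D) = 107 - 142*D (t(D) = -142*D + (36 - 1*(-71)) = -142*D + (36 + 71) = -142*D + 107 = 107 - 142*D)
-t(202) = -(107 - 142*202) = -(107 - 28684) = -1*(-28577) = 28577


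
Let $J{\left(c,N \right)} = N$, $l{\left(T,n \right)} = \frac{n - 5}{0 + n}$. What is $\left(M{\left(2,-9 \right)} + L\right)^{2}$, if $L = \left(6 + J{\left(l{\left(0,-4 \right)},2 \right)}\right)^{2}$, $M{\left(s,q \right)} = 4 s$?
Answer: $5184$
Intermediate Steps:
$l{\left(T,n \right)} = \frac{-5 + n}{n}$
$L = 64$ ($L = \left(6 + 2\right)^{2} = 8^{2} = 64$)
$\left(M{\left(2,-9 \right)} + L\right)^{2} = \left(4 \cdot 2 + 64\right)^{2} = \left(8 + 64\right)^{2} = 72^{2} = 5184$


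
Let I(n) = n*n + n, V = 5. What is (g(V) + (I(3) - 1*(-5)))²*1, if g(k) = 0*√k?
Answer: 289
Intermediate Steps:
I(n) = n + n² (I(n) = n² + n = n + n²)
g(k) = 0
(g(V) + (I(3) - 1*(-5)))²*1 = (0 + (3*(1 + 3) - 1*(-5)))²*1 = (0 + (3*4 + 5))²*1 = (0 + (12 + 5))²*1 = (0 + 17)²*1 = 17²*1 = 289*1 = 289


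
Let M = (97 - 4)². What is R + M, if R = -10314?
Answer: -1665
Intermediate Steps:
M = 8649 (M = 93² = 8649)
R + M = -10314 + 8649 = -1665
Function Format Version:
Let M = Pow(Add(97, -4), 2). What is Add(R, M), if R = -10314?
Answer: -1665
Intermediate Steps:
M = 8649 (M = Pow(93, 2) = 8649)
Add(R, M) = Add(-10314, 8649) = -1665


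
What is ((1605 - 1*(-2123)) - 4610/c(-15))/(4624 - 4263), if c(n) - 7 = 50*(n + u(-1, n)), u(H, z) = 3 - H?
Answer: 2028914/196023 ≈ 10.350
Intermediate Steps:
c(n) = 207 + 50*n (c(n) = 7 + 50*(n + (3 - 1*(-1))) = 7 + 50*(n + (3 + 1)) = 7 + 50*(n + 4) = 7 + 50*(4 + n) = 7 + (200 + 50*n) = 207 + 50*n)
((1605 - 1*(-2123)) - 4610/c(-15))/(4624 - 4263) = ((1605 - 1*(-2123)) - 4610/(207 + 50*(-15)))/(4624 - 4263) = ((1605 + 2123) - 4610/(207 - 750))/361 = (3728 - 4610/(-543))*(1/361) = (3728 - 4610*(-1/543))*(1/361) = (3728 + 4610/543)*(1/361) = (2028914/543)*(1/361) = 2028914/196023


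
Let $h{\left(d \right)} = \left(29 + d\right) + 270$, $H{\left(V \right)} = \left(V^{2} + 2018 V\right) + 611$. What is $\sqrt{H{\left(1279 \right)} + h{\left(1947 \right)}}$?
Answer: $2 \sqrt{1054930} \approx 2054.2$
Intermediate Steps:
$H{\left(V \right)} = 611 + V^{2} + 2018 V$
$h{\left(d \right)} = 299 + d$
$\sqrt{H{\left(1279 \right)} + h{\left(1947 \right)}} = \sqrt{\left(611 + 1279^{2} + 2018 \cdot 1279\right) + \left(299 + 1947\right)} = \sqrt{\left(611 + 1635841 + 2581022\right) + 2246} = \sqrt{4217474 + 2246} = \sqrt{4219720} = 2 \sqrt{1054930}$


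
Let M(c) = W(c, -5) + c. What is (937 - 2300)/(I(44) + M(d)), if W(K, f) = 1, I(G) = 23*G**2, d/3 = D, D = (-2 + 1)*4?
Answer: -1363/44517 ≈ -0.030618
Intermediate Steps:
D = -4 (D = -1*4 = -4)
d = -12 (d = 3*(-4) = -12)
M(c) = 1 + c
(937 - 2300)/(I(44) + M(d)) = (937 - 2300)/(23*44**2 + (1 - 12)) = -1363/(23*1936 - 11) = -1363/(44528 - 11) = -1363/44517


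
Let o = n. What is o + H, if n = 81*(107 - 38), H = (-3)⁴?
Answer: 5670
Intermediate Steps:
H = 81
n = 5589 (n = 81*69 = 5589)
o = 5589
o + H = 5589 + 81 = 5670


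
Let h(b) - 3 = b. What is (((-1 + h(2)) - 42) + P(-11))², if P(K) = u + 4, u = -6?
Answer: 1600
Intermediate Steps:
h(b) = 3 + b
P(K) = -2 (P(K) = -6 + 4 = -2)
(((-1 + h(2)) - 42) + P(-11))² = (((-1 + (3 + 2)) - 42) - 2)² = (((-1 + 5) - 42) - 2)² = ((4 - 42) - 2)² = (-38 - 2)² = (-40)² = 1600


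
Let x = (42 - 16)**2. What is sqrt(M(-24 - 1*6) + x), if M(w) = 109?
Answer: sqrt(785) ≈ 28.018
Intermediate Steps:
x = 676 (x = 26**2 = 676)
sqrt(M(-24 - 1*6) + x) = sqrt(109 + 676) = sqrt(785)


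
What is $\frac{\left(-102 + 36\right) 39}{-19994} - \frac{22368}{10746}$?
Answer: $- \frac{2689523}{1377279} \approx -1.9528$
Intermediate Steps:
$\frac{\left(-102 + 36\right) 39}{-19994} - \frac{22368}{10746} = \left(-66\right) 39 \left(- \frac{1}{19994}\right) - \frac{3728}{1791} = \left(-2574\right) \left(- \frac{1}{19994}\right) - \frac{3728}{1791} = \frac{99}{769} - \frac{3728}{1791} = - \frac{2689523}{1377279}$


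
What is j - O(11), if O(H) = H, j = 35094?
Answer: 35083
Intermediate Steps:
j - O(11) = 35094 - 1*11 = 35094 - 11 = 35083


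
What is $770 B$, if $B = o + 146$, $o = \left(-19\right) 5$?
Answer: $39270$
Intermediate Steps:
$o = -95$
$B = 51$ ($B = -95 + 146 = 51$)
$770 B = 770 \cdot 51 = 39270$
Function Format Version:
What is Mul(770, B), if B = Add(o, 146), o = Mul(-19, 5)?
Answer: 39270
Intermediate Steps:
o = -95
B = 51 (B = Add(-95, 146) = 51)
Mul(770, B) = Mul(770, 51) = 39270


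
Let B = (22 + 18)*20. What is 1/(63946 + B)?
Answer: 1/64746 ≈ 1.5445e-5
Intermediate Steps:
B = 800 (B = 40*20 = 800)
1/(63946 + B) = 1/(63946 + 800) = 1/64746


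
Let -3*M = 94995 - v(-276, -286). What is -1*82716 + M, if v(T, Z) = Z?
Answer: -343429/3 ≈ -1.1448e+5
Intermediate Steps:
M = -95281/3 (M = -(94995 - 1*(-286))/3 = -(94995 + 286)/3 = -⅓*95281 = -95281/3 ≈ -31760.)
-1*82716 + M = -1*82716 - 95281/3 = -82716 - 95281/3 = -343429/3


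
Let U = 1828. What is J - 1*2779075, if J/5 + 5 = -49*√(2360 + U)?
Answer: -2779100 - 490*√1047 ≈ -2.7950e+6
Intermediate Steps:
J = -25 - 490*√1047 (J = -25 + 5*(-49*√(2360 + 1828)) = -25 + 5*(-98*√1047) = -25 - 490*√1047 ≈ -15880.)
J - 1*2779075 = (-25 - 490*√1047) - 1*2779075 = (-25 - 490*√1047) - 2779075 = -2779100 - 490*√1047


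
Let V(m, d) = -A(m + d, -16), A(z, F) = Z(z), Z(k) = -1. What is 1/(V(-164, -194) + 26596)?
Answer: 1/26597 ≈ 3.7598e-5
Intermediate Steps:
A(z, F) = -1
V(m, d) = 1 (V(m, d) = -1*(-1) = 1)
1/(V(-164, -194) + 26596) = 1/(1 + 26596) = 1/26597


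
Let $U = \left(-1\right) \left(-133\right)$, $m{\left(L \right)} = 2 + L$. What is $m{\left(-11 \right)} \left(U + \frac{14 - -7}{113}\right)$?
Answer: $- \frac{135450}{113} \approx -1198.7$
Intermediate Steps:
$U = 133$
$m{\left(-11 \right)} \left(U + \frac{14 - -7}{113}\right) = \left(2 - 11\right) \left(133 + \frac{14 - -7}{113}\right) = - 9 \left(133 + \left(14 + 7\right) \frac{1}{113}\right) = - 9 \left(133 + 21 \cdot \frac{1}{113}\right) = - 9 \left(133 + \frac{21}{113}\right) = \left(-9\right) \frac{15050}{113} = - \frac{135450}{113}$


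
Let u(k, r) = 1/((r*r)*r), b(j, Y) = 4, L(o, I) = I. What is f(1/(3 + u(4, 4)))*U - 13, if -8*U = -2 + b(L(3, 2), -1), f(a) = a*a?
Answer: -485261/37249 ≈ -13.027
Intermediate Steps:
u(k, r) = r**(-3) (u(k, r) = 1/(r**2*r) = 1/(r**3) = r**(-3))
f(a) = a**2
U = -1/4 (U = -(-2 + 4)/8 = -1/8*2 = -1/4 ≈ -0.25000)
f(1/(3 + u(4, 4)))*U - 13 = (1/(3 + 4**(-3)))**2*(-1/4) - 13 = (1/(3 + 1/64))**2*(-1/4) - 13 = (1/(193/64))**2*(-1/4) - 13 = (64/193)**2*(-1/4) - 13 = (4096/37249)*(-1/4) - 13 = -1024/37249 - 13 = -485261/37249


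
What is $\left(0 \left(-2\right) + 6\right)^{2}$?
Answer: $36$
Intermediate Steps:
$\left(0 \left(-2\right) + 6\right)^{2} = \left(0 + 6\right)^{2} = 6^{2} = 36$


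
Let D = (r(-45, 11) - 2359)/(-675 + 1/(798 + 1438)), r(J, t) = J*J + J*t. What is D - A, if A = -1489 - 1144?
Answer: 3975837911/1509299 ≈ 2634.2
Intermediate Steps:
r(J, t) = J**2 + J*t
A = -2633
D = 1853644/1509299 (D = (-45*(-45 + 11) - 2359)/(-675 + 1/(798 + 1438)) = (-45*(-34) - 2359)/(-675 + 1/2236) = (1530 - 2359)/(-675 + 1/2236) = -829/(-1509299/2236) = -829*(-2236/1509299) = 1853644/1509299 ≈ 1.2281)
D - A = 1853644/1509299 - 1*(-2633) = 1853644/1509299 + 2633 = 3975837911/1509299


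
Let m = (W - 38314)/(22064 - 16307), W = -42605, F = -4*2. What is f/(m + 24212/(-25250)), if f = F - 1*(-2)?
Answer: 1439250/3601639 ≈ 0.39961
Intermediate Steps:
F = -8
m = -26973/1919 (m = (-42605 - 38314)/(22064 - 16307) = -80919/5757 = -80919*1/5757 = -26973/1919 ≈ -14.056)
f = -6 (f = -8 - 1*(-2) = -8 + 2 = -6)
f/(m + 24212/(-25250)) = -6/(-26973/1919 + 24212/(-25250)) = -6/(-26973/1919 + 24212*(-1/25250)) = -6/(-26973/1919 - 12106/12625) = -6/(-3601639/239875) = -239875/3601639*(-6) = 1439250/3601639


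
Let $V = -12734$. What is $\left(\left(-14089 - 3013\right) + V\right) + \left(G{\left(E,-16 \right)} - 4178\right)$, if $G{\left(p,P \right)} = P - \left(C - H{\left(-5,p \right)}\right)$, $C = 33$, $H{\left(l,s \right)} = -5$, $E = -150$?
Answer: $-34068$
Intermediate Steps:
$G{\left(p,P \right)} = -38 + P$ ($G{\left(p,P \right)} = P - 38 = -38 + P$)
$\left(\left(-14089 - 3013\right) + V\right) + \left(G{\left(E,-16 \right)} - 4178\right) = \left(\left(-14089 - 3013\right) - 12734\right) - 4232 = \left(-17102 - 12734\right) - 4232 = -29836 - 4232 = -34068$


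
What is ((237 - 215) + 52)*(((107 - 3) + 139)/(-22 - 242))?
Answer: -2997/44 ≈ -68.114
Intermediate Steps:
((237 - 215) + 52)*(((107 - 3) + 139)/(-22 - 242)) = (22 + 52)*((104 + 139)/(-264)) = 74*(243*(-1/264)) = 74*(-81/88) = -2997/44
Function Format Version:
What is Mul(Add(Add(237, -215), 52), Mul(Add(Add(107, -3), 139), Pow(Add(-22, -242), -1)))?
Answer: Rational(-2997, 44) ≈ -68.114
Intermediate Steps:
Mul(Add(Add(237, -215), 52), Mul(Add(Add(107, -3), 139), Pow(Add(-22, -242), -1))) = Mul(Add(22, 52), Mul(Add(104, 139), Pow(-264, -1))) = Mul(74, Mul(243, Rational(-1, 264))) = Mul(74, Rational(-81, 88)) = Rational(-2997, 44)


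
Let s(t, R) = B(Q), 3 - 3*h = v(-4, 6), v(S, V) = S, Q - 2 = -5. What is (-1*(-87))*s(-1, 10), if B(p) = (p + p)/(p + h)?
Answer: 783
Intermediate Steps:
Q = -3 (Q = 2 - 5 = -3)
h = 7/3 (h = 1 - ⅓*(-4) = 1 + 4/3 = 7/3 ≈ 2.3333)
B(p) = 2*p/(7/3 + p) (B(p) = (p + p)/(p + 7/3) = (2*p)/(7/3 + p) = 2*p/(7/3 + p))
s(t, R) = 9 (s(t, R) = 6*(-3)/(7 + 3*(-3)) = 6*(-3)/(7 - 9) = 6*(-3)/(-2) = 6*(-3)*(-½) = 9)
(-1*(-87))*s(-1, 10) = -1*(-87)*9 = 87*9 = 783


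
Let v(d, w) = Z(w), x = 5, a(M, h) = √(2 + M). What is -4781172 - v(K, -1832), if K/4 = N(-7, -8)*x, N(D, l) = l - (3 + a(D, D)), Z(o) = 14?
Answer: -4781186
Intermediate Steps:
N(D, l) = -3 + l - √(2 + D) (N(D, l) = l - (3 + √(2 + D)) = l + (-3 - √(2 + D)) = -3 + l - √(2 + D))
K = -220 - 20*I*√5 (K = 4*((-3 - 8 - √(2 - 7))*5) = 4*((-3 - 8 - √(-5))*5) = 4*((-3 - 8 - I*√5)*5) = 4*((-11 - I*√5)*5) = 4*(-55 - 5*I*√5) = -220 - 20*I*√5 ≈ -220.0 - 44.721*I)
v(d, w) = 14
-4781172 - v(K, -1832) = -4781172 - 1*14 = -4781172 - 14 = -4781186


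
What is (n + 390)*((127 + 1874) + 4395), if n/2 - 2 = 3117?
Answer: 42392688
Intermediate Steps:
n = 6238 (n = 4 + 2*3117 = 4 + 6234 = 6238)
(n + 390)*((127 + 1874) + 4395) = (6238 + 390)*((127 + 1874) + 4395) = 6628*(2001 + 4395) = 6628*6396 = 42392688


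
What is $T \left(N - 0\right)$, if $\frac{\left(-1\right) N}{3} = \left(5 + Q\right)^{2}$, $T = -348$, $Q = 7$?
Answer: $150336$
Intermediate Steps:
$N = -432$ ($N = - 3 \left(5 + 7\right)^{2} = - 3 \cdot 12^{2} = \left(-3\right) 144 = -432$)
$T \left(N - 0\right) = - 348 \left(-432 - 0\right) = - 348 \left(-432 + 0\right) = \left(-348\right) \left(-432\right) = 150336$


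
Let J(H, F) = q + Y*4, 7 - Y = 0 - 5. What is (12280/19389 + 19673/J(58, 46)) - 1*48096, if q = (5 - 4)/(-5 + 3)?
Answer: -87826621486/1841955 ≈ -47681.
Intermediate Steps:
q = -1/2 (q = 1/(-2) = 1*(-1/2) = -1/2 ≈ -0.50000)
Y = 12 (Y = 7 - (0 - 5) = 7 - 1*(-5) = 7 + 5 = 12)
J(H, F) = 95/2 (J(H, F) = -1/2 + 12*4 = -1/2 + 48 = 95/2)
(12280/19389 + 19673/J(58, 46)) - 1*48096 = (12280/19389 + 19673/(95/2)) - 1*48096 = (12280*(1/19389) + 19673*(2/95)) - 48096 = (12280/19389 + 39346/95) - 48096 = 764046194/1841955 - 48096 = -87826621486/1841955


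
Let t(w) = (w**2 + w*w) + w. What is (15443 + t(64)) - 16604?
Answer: 7095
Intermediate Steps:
t(w) = w + 2*w**2 (t(w) = (w**2 + w**2) + w = 2*w**2 + w = w + 2*w**2)
(15443 + t(64)) - 16604 = (15443 + 64*(1 + 2*64)) - 16604 = (15443 + 64*(1 + 128)) - 16604 = (15443 + 64*129) - 16604 = (15443 + 8256) - 16604 = 23699 - 16604 = 7095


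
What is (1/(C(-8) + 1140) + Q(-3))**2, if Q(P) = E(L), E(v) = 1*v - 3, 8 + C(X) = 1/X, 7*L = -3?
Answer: 47203645696/4017658225 ≈ 11.749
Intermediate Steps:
L = -3/7 (L = (1/7)*(-3) = -3/7 ≈ -0.42857)
C(X) = -8 + 1/X
E(v) = -3 + v (E(v) = v - 3 = -3 + v)
Q(P) = -24/7 (Q(P) = -3 - 3/7 = -24/7)
(1/(C(-8) + 1140) + Q(-3))**2 = (1/((-8 + 1/(-8)) + 1140) - 24/7)**2 = (1/((-8 - 1/8) + 1140) - 24/7)**2 = (1/(-65/8 + 1140) - 24/7)**2 = (1/(9055/8) - 24/7)**2 = (8/9055 - 24/7)**2 = (-217264/63385)**2 = 47203645696/4017658225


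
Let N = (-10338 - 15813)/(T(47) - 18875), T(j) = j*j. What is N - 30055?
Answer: -500870479/16666 ≈ -30053.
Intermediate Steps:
T(j) = j²
N = 26151/16666 (N = (-10338 - 15813)/(47² - 18875) = -26151/(2209 - 18875) = -26151/(-16666) = -26151*(-1/16666) = 26151/16666 ≈ 1.5691)
N - 30055 = 26151/16666 - 30055 = -500870479/16666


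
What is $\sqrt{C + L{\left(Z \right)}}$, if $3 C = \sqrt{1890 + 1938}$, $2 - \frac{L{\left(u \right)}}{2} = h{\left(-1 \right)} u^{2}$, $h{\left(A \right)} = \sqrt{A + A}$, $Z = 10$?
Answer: $\frac{\sqrt{36 + 6 \sqrt{957} - 1800 i \sqrt{2}}}{3} \approx 12.42 - 11.386 i$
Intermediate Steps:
$h{\left(A \right)} = \sqrt{2} \sqrt{A}$ ($h{\left(A \right)} = \sqrt{2 A} = \sqrt{2} \sqrt{A}$)
$L{\left(u \right)} = 4 - 2 i \sqrt{2} u^{2}$ ($L{\left(u \right)} = 4 - 2 \sqrt{2} \sqrt{-1} u^{2} = 4 - 2 \sqrt{2} i u^{2} = 4 - 2 i \sqrt{2} u^{2}$)
$C = \frac{2 \sqrt{957}}{3}$ ($C = \frac{\sqrt{1890 + 1938}}{3} = \frac{\sqrt{3828}}{3} = \frac{2 \sqrt{957}}{3} \approx 20.624$)
$\sqrt{C + L{\left(Z \right)}} = \sqrt{\frac{2 \sqrt{957}}{3} + \left(4 - 2 i \sqrt{2} \cdot 10^{2}\right)} = \sqrt{\frac{2 \sqrt{957}}{3} + \left(4 - 2 i \sqrt{2} \cdot 100\right)} = \sqrt{\frac{2 \sqrt{957}}{3} + \left(4 - 200 i \sqrt{2}\right)} = \sqrt{4 + \frac{2 \sqrt{957}}{3} - 200 i \sqrt{2}}$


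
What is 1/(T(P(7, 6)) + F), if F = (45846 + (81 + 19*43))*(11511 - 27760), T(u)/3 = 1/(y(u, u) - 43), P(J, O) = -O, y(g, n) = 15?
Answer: -28/21267211171 ≈ -1.3166e-9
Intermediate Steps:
T(u) = -3/28 (T(u) = 3/(15 - 43) = 3/(-28) = 3*(-1/28) = -3/28)
F = -759543256 (F = (45846 + (81 + 817))*(-16249) = (45846 + 898)*(-16249) = 46744*(-16249) = -759543256)
1/(T(P(7, 6)) + F) = 1/(-3/28 - 759543256) = 1/(-21267211171/28) = -28/21267211171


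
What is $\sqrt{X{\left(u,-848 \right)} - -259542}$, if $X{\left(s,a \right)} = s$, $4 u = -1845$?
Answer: $\frac{3 \sqrt{115147}}{2} \approx 509.0$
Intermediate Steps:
$u = - \frac{1845}{4}$ ($u = \frac{1}{4} \left(-1845\right) = - \frac{1845}{4} \approx -461.25$)
$\sqrt{X{\left(u,-848 \right)} - -259542} = \sqrt{- \frac{1845}{4} - -259542} = \sqrt{- \frac{1845}{4} + 259542} = \sqrt{\frac{1036323}{4}} = \frac{3 \sqrt{115147}}{2}$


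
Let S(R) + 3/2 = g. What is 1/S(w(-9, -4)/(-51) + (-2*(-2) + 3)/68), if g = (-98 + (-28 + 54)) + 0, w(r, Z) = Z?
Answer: -2/147 ≈ -0.013605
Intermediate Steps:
g = -72 (g = (-98 + 26) + 0 = -72 + 0 = -72)
S(R) = -147/2 (S(R) = -3/2 - 72 = -147/2)
1/S(w(-9, -4)/(-51) + (-2*(-2) + 3)/68) = 1/(-147/2) = -2/147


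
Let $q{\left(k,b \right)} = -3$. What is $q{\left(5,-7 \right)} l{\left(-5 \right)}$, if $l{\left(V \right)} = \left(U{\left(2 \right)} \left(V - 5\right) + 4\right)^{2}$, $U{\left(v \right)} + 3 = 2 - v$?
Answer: $-3468$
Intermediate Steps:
$U{\left(v \right)} = -1 - v$ ($U{\left(v \right)} = -3 - \left(-2 + v\right) = -1 - v$)
$l{\left(V \right)} = \left(19 - 3 V\right)^{2}$ ($l{\left(V \right)} = \left(\left(-1 - 2\right) \left(V - 5\right) + 4\right)^{2} = \left(\left(-1 - 2\right) \left(-5 + V\right) + 4\right)^{2} = \left(- 3 \left(-5 + V\right) + 4\right)^{2} = \left(\left(15 - 3 V\right) + 4\right)^{2} = \left(19 - 3 V\right)^{2}$)
$q{\left(5,-7 \right)} l{\left(-5 \right)} = - 3 \left(-19 + 3 \left(-5\right)\right)^{2} = - 3 \left(-19 - 15\right)^{2} = - 3 \left(-34\right)^{2} = \left(-3\right) 1156 = -3468$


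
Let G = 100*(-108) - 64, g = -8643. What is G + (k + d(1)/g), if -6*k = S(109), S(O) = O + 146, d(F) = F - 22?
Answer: -62843239/5762 ≈ -10907.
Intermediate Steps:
d(F) = -22 + F
G = -10864 (G = -10800 - 64 = -10864)
S(O) = 146 + O
k = -85/2 (k = -(146 + 109)/6 = -⅙*255 = -85/2 ≈ -42.500)
G + (k + d(1)/g) = -10864 + (-85/2 + (-22 + 1)/(-8643)) = -10864 + (-85/2 - 21*(-1/8643)) = -10864 + (-85/2 + 7/2881) = -10864 - 244871/5762 = -62843239/5762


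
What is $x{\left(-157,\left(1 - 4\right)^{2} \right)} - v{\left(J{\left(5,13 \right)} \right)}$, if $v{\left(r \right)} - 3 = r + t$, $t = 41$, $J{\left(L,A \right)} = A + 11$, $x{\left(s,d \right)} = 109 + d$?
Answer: $50$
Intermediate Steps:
$J{\left(L,A \right)} = 11 + A$
$v{\left(r \right)} = 44 + r$ ($v{\left(r \right)} = 3 + \left(r + 41\right) = 3 + \left(41 + r\right) = 44 + r$)
$x{\left(-157,\left(1 - 4\right)^{2} \right)} - v{\left(J{\left(5,13 \right)} \right)} = \left(109 + \left(1 - 4\right)^{2}\right) - \left(44 + \left(11 + 13\right)\right) = \left(109 + \left(-3\right)^{2}\right) - \left(44 + 24\right) = \left(109 + 9\right) - 68 = 118 - 68 = 50$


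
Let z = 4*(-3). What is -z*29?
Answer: 348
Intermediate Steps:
z = -12
-z*29 = -1*(-12)*29 = 12*29 = 348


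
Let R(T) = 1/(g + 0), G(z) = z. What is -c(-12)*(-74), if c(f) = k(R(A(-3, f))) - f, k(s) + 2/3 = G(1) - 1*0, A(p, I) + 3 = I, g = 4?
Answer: 2738/3 ≈ 912.67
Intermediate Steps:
A(p, I) = -3 + I
R(T) = ¼ (R(T) = 1/(4 + 0) = 1/4 = ¼)
k(s) = ⅓ (k(s) = -⅔ + (1 - 1*0) = -⅔ + (1 + 0) = -⅔ + 1 = ⅓)
c(f) = ⅓ - f
-c(-12)*(-74) = -(⅓ - 1*(-12))*(-74) = -(⅓ + 12)*(-74) = -37*(-74)/3 = -1*(-2738/3) = 2738/3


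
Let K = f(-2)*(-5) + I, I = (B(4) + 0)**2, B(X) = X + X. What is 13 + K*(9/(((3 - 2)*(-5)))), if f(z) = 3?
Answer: -376/5 ≈ -75.200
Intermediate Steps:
B(X) = 2*X
I = 64 (I = (2*4 + 0)**2 = (8 + 0)**2 = 8**2 = 64)
K = 49 (K = 3*(-5) + 64 = -15 + 64 = 49)
13 + K*(9/(((3 - 2)*(-5)))) = 13 + 49*(9/(((3 - 2)*(-5)))) = 13 + 49*(9/((1*(-5)))) = 13 + 49*(9/(-5)) = 13 + 49*(9*(-1/5)) = 13 + 49*(-9/5) = 13 - 441/5 = -376/5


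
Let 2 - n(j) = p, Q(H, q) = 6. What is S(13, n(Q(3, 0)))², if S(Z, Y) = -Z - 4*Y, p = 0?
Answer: 441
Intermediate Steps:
n(j) = 2 (n(j) = 2 - 1*0 = 2 + 0 = 2)
S(13, n(Q(3, 0)))² = (-1*13 - 4*2)² = (-13 - 8)² = (-21)² = 441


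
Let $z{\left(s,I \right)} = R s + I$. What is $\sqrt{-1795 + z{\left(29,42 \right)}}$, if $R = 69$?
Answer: $2 \sqrt{62} \approx 15.748$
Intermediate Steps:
$z{\left(s,I \right)} = I + 69 s$ ($z{\left(s,I \right)} = 69 s + I = I + 69 s$)
$\sqrt{-1795 + z{\left(29,42 \right)}} = \sqrt{-1795 + \left(42 + 69 \cdot 29\right)} = \sqrt{-1795 + \left(42 + 2001\right)} = \sqrt{-1795 + 2043} = \sqrt{248} = 2 \sqrt{62}$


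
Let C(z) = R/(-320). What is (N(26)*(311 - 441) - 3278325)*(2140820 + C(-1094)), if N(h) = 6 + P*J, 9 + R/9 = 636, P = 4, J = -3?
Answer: -449060869724313/64 ≈ -7.0166e+12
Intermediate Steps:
R = 5643 (R = -81 + 9*636 = -81 + 5724 = 5643)
N(h) = -6 (N(h) = 6 + 4*(-3) = 6 - 12 = -6)
C(z) = -5643/320 (C(z) = 5643/(-320) = 5643*(-1/320) = -5643/320)
(N(26)*(311 - 441) - 3278325)*(2140820 + C(-1094)) = (-6*(311 - 441) - 3278325)*(2140820 - 5643/320) = (-6*(-130) - 3278325)*(685056757/320) = (780 - 3278325)*(685056757/320) = -3277545*685056757/320 = -449060869724313/64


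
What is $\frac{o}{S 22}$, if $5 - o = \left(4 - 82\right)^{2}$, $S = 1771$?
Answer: $- \frac{6079}{38962} \approx -0.15602$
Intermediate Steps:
$o = -6079$ ($o = 5 - \left(4 - 82\right)^{2} = 5 - \left(-78\right)^{2} = 5 - 6084 = -6079$)
$\frac{o}{S 22} = - \frac{6079}{1771 \cdot 22} = - \frac{6079}{38962}$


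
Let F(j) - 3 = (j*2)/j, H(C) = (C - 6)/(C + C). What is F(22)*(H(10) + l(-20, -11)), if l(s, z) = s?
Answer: -99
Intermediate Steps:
H(C) = (-6 + C)/(2*C) (H(C) = (-6 + C)/((2*C)) = (-6 + C)*(1/(2*C)) = (-6 + C)/(2*C))
F(j) = 5 (F(j) = 3 + (j*2)/j = 3 + (2*j)/j = 3 + 2 = 5)
F(22)*(H(10) + l(-20, -11)) = 5*((½)*(-6 + 10)/10 - 20) = 5*((½)*(⅒)*4 - 20) = 5*(⅕ - 20) = 5*(-99/5) = -99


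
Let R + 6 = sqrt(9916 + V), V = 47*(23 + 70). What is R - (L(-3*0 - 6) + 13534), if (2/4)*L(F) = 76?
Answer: -13692 + sqrt(14287) ≈ -13572.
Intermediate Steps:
L(F) = 152 (L(F) = 2*76 = 152)
V = 4371 (V = 47*93 = 4371)
R = -6 + sqrt(14287) (R = -6 + sqrt(9916 + 4371) = -6 + sqrt(14287) ≈ 113.53)
R - (L(-3*0 - 6) + 13534) = (-6 + sqrt(14287)) - (152 + 13534) = (-6 + sqrt(14287)) - 1*13686 = (-6 + sqrt(14287)) - 13686 = -13692 + sqrt(14287)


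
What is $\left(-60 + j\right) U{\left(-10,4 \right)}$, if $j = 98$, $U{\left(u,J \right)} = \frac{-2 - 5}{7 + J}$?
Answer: $- \frac{266}{11} \approx -24.182$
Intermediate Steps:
$U{\left(u,J \right)} = - \frac{7}{7 + J}$
$\left(-60 + j\right) U{\left(-10,4 \right)} = \left(-60 + 98\right) \left(- \frac{7}{7 + 4}\right) = 38 \left(- \frac{7}{11}\right) = - \frac{266}{11}$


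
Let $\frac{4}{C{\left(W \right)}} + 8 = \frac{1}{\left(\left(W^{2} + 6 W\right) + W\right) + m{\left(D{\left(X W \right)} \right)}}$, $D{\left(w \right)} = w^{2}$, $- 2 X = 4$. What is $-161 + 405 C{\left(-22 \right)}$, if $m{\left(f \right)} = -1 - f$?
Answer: $- \frac{4673317}{12857} \approx -363.48$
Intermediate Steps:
$X = -2$ ($X = \left(- \frac{1}{2}\right) 4 = -2$)
$C{\left(W \right)} = \frac{4}{-8 + \frac{1}{-1 - 3 W^{2} + 7 W}}$ ($C{\left(W \right)} = \frac{4}{-8 + \frac{1}{\left(\left(W^{2} + 6 W\right) + W\right) - \left(1 + \left(- 2 W\right)^{2}\right)}} = \frac{4}{-8 + \frac{1}{\left(W^{2} + 7 W\right) - \left(1 + 4 W^{2}\right)}} = \frac{4}{-8 + \frac{1}{-1 - 3 W^{2} + 7 W}}$)
$-161 + 405 C{\left(-22 \right)} = -161 + 405 \frac{4 \left(1 - -154 + 3 \left(-22\right)^{2}\right)}{-9 - 24 \left(-22\right)^{2} + 56 \left(-22\right)} = -161 + 405 \frac{4 \left(1 + 154 + 3 \cdot 484\right)}{-9 - 11616 - 1232} = -161 + 405 \frac{4 \left(1 + 154 + 1452\right)}{-9 - 11616 - 1232} = -161 + 405 \cdot 4 \frac{1}{-12857} \cdot 1607 = -161 + 405 \cdot 4 \left(- \frac{1}{12857}\right) 1607 = -161 + 405 \left(- \frac{6428}{12857}\right) = -161 - \frac{2603340}{12857} = - \frac{4673317}{12857}$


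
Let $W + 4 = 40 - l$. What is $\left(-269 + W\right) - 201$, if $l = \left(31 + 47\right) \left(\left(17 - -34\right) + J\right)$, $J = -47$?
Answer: $-746$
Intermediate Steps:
$l = 312$ ($l = \left(31 + 47\right) \left(\left(17 - -34\right) - 47\right) = 78 \left(\left(17 + 34\right) - 47\right) = 78 \left(51 - 47\right) = 78 \cdot 4 = 312$)
$W = -276$ ($W = -4 + \left(40 - 312\right) = -4 - 272 = -276$)
$\left(-269 + W\right) - 201 = \left(-269 - 276\right) - 201 = -545 - 201 = -746$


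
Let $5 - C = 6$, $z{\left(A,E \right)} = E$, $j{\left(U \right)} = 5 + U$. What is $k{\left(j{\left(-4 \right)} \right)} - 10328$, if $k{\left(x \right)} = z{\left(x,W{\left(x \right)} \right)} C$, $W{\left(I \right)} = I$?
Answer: $-10329$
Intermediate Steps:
$C = -1$ ($C = 5 - 6 = -1$)
$k{\left(x \right)} = - x$ ($k{\left(x \right)} = x \left(-1\right) = - x$)
$k{\left(j{\left(-4 \right)} \right)} - 10328 = - (5 - 4) - 10328 = \left(-1\right) 1 - 10328 = -1 - 10328 = -10329$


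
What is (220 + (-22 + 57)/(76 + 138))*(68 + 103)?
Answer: 8056665/214 ≈ 37648.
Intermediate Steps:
(220 + (-22 + 57)/(76 + 138))*(68 + 103) = (220 + 35/214)*171 = (47115/214)*171 = 8056665/214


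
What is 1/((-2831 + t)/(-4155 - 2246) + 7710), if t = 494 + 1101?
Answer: 6401/49352946 ≈ 0.00012970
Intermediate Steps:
t = 1595
1/((-2831 + t)/(-4155 - 2246) + 7710) = 1/((-2831 + 1595)/(-4155 - 2246) + 7710) = 1/(-1236/(-6401) + 7710) = 1/(-1236*(-1/6401) + 7710) = 1/(1236/6401 + 7710) = 1/(49352946/6401) = 6401/49352946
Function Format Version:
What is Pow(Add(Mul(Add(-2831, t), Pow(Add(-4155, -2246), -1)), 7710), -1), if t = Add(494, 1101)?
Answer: Rational(6401, 49352946) ≈ 0.00012970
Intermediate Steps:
t = 1595
Pow(Add(Mul(Add(-2831, t), Pow(Add(-4155, -2246), -1)), 7710), -1) = Pow(Add(Mul(Add(-2831, 1595), Pow(Add(-4155, -2246), -1)), 7710), -1) = Pow(Add(Mul(-1236, Pow(-6401, -1)), 7710), -1) = Pow(Add(Mul(-1236, Rational(-1, 6401)), 7710), -1) = Pow(Add(Rational(1236, 6401), 7710), -1) = Pow(Rational(49352946, 6401), -1) = Rational(6401, 49352946)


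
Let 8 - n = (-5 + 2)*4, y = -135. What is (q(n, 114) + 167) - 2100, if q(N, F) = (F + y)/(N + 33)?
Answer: -102470/53 ≈ -1933.4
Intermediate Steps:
n = 20 (n = 8 - (-5 + 2)*4 = 8 - (-3)*4 = 8 - 1*(-12) = 8 + 12 = 20)
q(N, F) = (-135 + F)/(33 + N) (q(N, F) = (F - 135)/(N + 33) = (-135 + F)/(33 + N))
(q(n, 114) + 167) - 2100 = ((-135 + 114)/(33 + 20) + 167) - 2100 = (-21/53 + 167) - 2100 = 8830/53 - 2100 = -102470/53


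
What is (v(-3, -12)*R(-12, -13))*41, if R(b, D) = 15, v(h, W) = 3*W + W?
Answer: -29520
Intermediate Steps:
v(h, W) = 4*W
(v(-3, -12)*R(-12, -13))*41 = ((4*(-12))*15)*41 = -48*15*41 = -720*41 = -29520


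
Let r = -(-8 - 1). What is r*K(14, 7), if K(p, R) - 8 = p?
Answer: 198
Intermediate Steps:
K(p, R) = 8 + p
r = 9 (r = -1*(-9) = 9)
r*K(14, 7) = 9*(8 + 14) = 9*22 = 198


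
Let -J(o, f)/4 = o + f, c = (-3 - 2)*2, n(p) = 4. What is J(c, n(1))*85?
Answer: 2040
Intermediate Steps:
c = -10 (c = -5*2 = -10)
J(o, f) = -4*f - 4*o (J(o, f) = -4*(o + f) = -4*(f + o) = -4*f - 4*o)
J(c, n(1))*85 = (-4*4 - 4*(-10))*85 = (-16 + 40)*85 = 24*85 = 2040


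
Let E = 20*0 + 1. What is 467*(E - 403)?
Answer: -187734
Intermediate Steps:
E = 1 (E = 0 + 1 = 1)
467*(E - 403) = 467*(1 - 403) = 467*(-402) = -187734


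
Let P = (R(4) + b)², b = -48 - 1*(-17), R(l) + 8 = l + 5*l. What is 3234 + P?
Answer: 3459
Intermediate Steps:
R(l) = -8 + 6*l (R(l) = -8 + (l + 5*l) = -8 + 6*l)
b = -31 (b = -48 + 17 = -31)
P = 225 (P = ((-8 + 6*4) - 31)² = ((-8 + 24) - 31)² = (16 - 31)² = (-15)² = 225)
3234 + P = 3234 + 225 = 3459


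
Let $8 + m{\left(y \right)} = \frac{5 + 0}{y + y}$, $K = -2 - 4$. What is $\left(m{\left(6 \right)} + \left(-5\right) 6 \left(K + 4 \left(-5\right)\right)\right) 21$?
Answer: $\frac{64883}{4} \approx 16221.0$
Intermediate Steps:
$K = -6$ ($K = -2 - 4 = -6$)
$m{\left(y \right)} = -8 + \frac{5}{2 y}$ ($m{\left(y \right)} = -8 + \frac{5 + 0}{y + y} = -8 + \frac{5}{2 y}$)
$\left(m{\left(6 \right)} + \left(-5\right) 6 \left(K + 4 \left(-5\right)\right)\right) 21 = \left(\left(-8 + \frac{5}{2 \cdot 6}\right) + \left(-5\right) 6 \left(-6 + 4 \left(-5\right)\right)\right) 21 = \left(\left(-8 + \frac{5}{2} \cdot \frac{1}{6}\right) - 30 \left(-6 - 20\right)\right) 21 = \left(\left(-8 + \frac{5}{12}\right) - -780\right) 21 = \left(- \frac{91}{12} + 780\right) 21 = \frac{9269}{12} \cdot 21 = \frac{64883}{4}$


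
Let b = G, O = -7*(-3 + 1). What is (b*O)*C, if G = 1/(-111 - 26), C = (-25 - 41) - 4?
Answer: 980/137 ≈ 7.1533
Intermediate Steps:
C = -70 (C = -66 - 4 = -70)
O = 14 (O = -7*(-2) = 14)
G = -1/137 (G = 1/(-137) = -1/137 ≈ -0.0072993)
b = -1/137 ≈ -0.0072993
(b*O)*C = -1/137*14*(-70) = -14/137*(-70) = 980/137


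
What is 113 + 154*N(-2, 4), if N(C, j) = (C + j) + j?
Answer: 1037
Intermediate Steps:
N(C, j) = C + 2*j
113 + 154*N(-2, 4) = 113 + 154*(-2 + 2*4) = 113 + 154*(-2 + 8) = 113 + 154*6 = 113 + 924 = 1037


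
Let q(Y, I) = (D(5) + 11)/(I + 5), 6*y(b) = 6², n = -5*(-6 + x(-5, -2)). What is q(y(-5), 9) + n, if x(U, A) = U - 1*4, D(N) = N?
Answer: 533/7 ≈ 76.143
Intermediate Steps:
x(U, A) = -4 + U (x(U, A) = U - 4 = -4 + U)
n = 75 (n = -5*(-6 + (-4 - 5)) = -5*(-6 - 9) = -5*(-15) = 75)
y(b) = 6 (y(b) = (⅙)*6² = (⅙)*36 = 6)
q(Y, I) = 16/(5 + I) (q(Y, I) = (5 + 11)/(I + 5) = 16/(5 + I))
q(y(-5), 9) + n = 16/(5 + 9) + 75 = 16/14 + 75 = 16*(1/14) + 75 = 8/7 + 75 = 533/7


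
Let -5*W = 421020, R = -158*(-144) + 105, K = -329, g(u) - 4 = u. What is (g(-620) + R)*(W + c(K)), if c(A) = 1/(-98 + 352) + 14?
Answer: -475607304419/254 ≈ -1.8725e+9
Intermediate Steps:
g(u) = 4 + u
R = 22857 (R = 22752 + 105 = 22857)
c(A) = 3557/254 (c(A) = 1/254 + 14 = 3557/254)
W = -84204 (W = -1/5*421020 = -84204)
(g(-620) + R)*(W + c(K)) = ((4 - 620) + 22857)*(-84204 + 3557/254) = (-616 + 22857)*(-21384259/254) = 22241*(-21384259/254) = -475607304419/254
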